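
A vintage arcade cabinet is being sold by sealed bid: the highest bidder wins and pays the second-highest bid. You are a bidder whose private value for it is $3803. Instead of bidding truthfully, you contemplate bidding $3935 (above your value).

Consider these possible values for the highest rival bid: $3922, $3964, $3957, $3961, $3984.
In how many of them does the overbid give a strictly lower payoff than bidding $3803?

The deviation hurts exactly when the highest competing bid lies strictly between $3803 and $3935 — overbidding then wins at a price above your value.
$3922: inside the interval → strictly worse (loss $119).
$3964: above both → same outcome either way.
$3957: above both → same outcome either way.
$3961: above both → same outcome either way.
$3984: above both → same outcome either way.
Count: 1.

1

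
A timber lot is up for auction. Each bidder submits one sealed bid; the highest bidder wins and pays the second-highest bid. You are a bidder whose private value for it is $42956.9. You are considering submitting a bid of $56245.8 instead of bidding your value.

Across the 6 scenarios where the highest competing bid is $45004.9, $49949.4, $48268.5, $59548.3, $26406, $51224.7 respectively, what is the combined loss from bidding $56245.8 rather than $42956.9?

The deviation costs you only when the competing bid falls strictly between $42956.9 and $56245.8; elsewhere both bids give the same outcome.
$45004.9: truthful payoff $0, deviation payoff −$2048 → loss $2048.
$49949.4: truthful payoff $0, deviation payoff −$6992.5 → loss $6992.5.
$48268.5: truthful payoff $0, deviation payoff −$5311.6 → loss $5311.6.
$59548.3: outcomes coincide → loss $0.
$26406: outcomes coincide → loss $0.
$51224.7: truthful payoff $0, deviation payoff −$8267.8 → loss $8267.8.
Total loss = $2048 + $6992.5 + $5311.6 + $8267.8 = $22619.9.

$22619.9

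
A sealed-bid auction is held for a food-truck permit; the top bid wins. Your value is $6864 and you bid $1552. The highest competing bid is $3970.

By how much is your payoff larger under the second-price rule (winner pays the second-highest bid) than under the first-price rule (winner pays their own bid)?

$0

Your bid $1552 is below $3970, so you lose under either rule.
Payoff is $0 in both cases; difference = $0.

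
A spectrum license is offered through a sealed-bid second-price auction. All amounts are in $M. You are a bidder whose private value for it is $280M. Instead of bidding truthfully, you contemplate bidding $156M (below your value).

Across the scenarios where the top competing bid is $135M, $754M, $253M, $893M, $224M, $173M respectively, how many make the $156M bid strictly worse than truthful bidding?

3

The deviation hurts exactly when the highest competing bid lies strictly between $156M and $280M — underbidding then forfeits a profitable win.
$135M: below both → same outcome either way.
$754M: above both → same outcome either way.
$253M: inside the interval → strictly worse (loss $27M).
$893M: above both → same outcome either way.
$224M: inside the interval → strictly worse (loss $56M).
$173M: inside the interval → strictly worse (loss $107M).
Count: 3.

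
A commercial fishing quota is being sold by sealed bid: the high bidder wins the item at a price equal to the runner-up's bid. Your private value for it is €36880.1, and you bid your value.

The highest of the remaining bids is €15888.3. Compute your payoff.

Your bid €36880.1 exceeds the highest competing bid €15888.3, so you win.
In a second-price auction the winner pays the second-highest bid, €15888.3.
Payoff = value − price = €36880.1 − €15888.3 = €20991.8.

€20991.8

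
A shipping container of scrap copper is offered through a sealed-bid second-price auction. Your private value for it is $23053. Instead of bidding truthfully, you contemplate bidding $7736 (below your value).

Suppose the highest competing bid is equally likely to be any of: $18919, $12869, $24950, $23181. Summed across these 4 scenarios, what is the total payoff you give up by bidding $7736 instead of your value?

The deviation costs you only when the competing bid falls strictly between $7736 and $23053; elsewhere both bids give the same outcome.
$18919: truthful payoff $4134, deviation payoff $0 → loss $4134.
$12869: truthful payoff $10184, deviation payoff $0 → loss $10184.
$24950: outcomes coincide → loss $0.
$23181: outcomes coincide → loss $0.
Total loss = $4134 + $10184 = $14318.

$14318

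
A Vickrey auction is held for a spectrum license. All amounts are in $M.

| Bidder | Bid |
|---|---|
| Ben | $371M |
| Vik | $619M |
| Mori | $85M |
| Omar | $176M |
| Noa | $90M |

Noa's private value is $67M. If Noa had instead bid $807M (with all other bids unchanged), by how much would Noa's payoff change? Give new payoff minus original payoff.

−$552M

The highest bid among the other bidders is $619M; Noa's bid doesn't change that.
Original bid $90M: Noa is not highest (top rival bid is $619M); payoff $0M.
Alternative bid $807M: Noa is highest, pays the top rival bid $619M; payoff $67M − $619M = −$552M.
Change in payoff = −$552M − ($0M) = −$552M.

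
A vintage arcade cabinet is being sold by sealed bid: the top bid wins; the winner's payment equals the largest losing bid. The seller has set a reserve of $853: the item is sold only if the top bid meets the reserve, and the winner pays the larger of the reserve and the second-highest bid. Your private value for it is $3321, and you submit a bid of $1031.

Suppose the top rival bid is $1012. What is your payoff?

Your bid $1031 is the highest and exceeds the reserve.
Price = max(second-highest bid, reserve) = max($1012, $853) = $1012.
Payoff = $3321 − $1012 = $2309.

$2309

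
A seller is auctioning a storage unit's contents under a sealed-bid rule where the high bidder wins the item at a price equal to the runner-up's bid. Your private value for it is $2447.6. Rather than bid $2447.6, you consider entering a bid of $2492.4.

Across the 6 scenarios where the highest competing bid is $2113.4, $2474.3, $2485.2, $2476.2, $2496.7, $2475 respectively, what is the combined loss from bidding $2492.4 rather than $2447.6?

The deviation costs you only when the competing bid falls strictly between $2447.6 and $2492.4; elsewhere both bids give the same outcome.
$2113.4: outcomes coincide → loss $0.
$2474.3: truthful payoff $0, deviation payoff −$26.7 → loss $26.7.
$2485.2: truthful payoff $0, deviation payoff −$37.6 → loss $37.6.
$2476.2: truthful payoff $0, deviation payoff −$28.6 → loss $28.6.
$2496.7: outcomes coincide → loss $0.
$2475: truthful payoff $0, deviation payoff −$27.4 → loss $27.4.
Total loss = $26.7 + $37.6 + $28.6 + $27.4 = $120.3.
Truthful bidding weakly dominates here: raising your bid can only win items priced above your value, and lowering it can only forfeit items priced below.

$120.3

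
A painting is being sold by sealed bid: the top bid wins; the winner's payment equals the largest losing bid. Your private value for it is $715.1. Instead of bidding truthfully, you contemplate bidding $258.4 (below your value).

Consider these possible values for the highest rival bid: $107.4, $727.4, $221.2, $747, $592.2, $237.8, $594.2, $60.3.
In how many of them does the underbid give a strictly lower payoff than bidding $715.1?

The deviation hurts exactly when the highest competing bid lies strictly between $258.4 and $715.1 — underbidding then forfeits a profitable win.
$107.4: below both → same outcome either way.
$727.4: above both → same outcome either way.
$221.2: below both → same outcome either way.
$747: above both → same outcome either way.
$592.2: inside the interval → strictly worse (loss $122.9).
$237.8: below both → same outcome either way.
$594.2: inside the interval → strictly worse (loss $120.9).
$60.3: below both → same outcome either way.
Count: 2.

2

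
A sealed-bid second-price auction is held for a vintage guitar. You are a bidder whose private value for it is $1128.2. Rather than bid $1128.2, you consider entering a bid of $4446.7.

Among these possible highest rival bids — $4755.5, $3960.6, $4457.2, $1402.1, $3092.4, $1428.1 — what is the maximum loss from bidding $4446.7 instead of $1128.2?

$2832.4

$4755.5: same outcome either way → loss $0.
$3960.6: truthful gives $0, deviation gives −$2832.4 → loss $2832.4.
$4457.2: same outcome either way → loss $0.
$1402.1: truthful gives $0, deviation gives −$273.9 → loss $273.9.
$3092.4: truthful gives $0, deviation gives −$1964.2 → loss $1964.2.
$1428.1: truthful gives $0, deviation gives −$299.9 → loss $299.9.
Maximum loss: $2832.4.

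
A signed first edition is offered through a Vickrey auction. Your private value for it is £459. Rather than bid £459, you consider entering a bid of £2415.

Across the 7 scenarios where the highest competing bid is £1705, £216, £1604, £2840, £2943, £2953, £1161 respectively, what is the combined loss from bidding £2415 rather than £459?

The deviation costs you only when the competing bid falls strictly between £459 and £2415; elsewhere both bids give the same outcome.
£1705: truthful payoff £0, deviation payoff −£1246 → loss £1246.
£216: outcomes coincide → loss £0.
£1604: truthful payoff £0, deviation payoff −£1145 → loss £1145.
£2840: outcomes coincide → loss £0.
£2943: outcomes coincide → loss £0.
£2953: outcomes coincide → loss £0.
£1161: truthful payoff £0, deviation payoff −£702 → loss £702.
Total loss = £1246 + £1145 + £702 = £3093.
Because the price is fixed by the runner-up's bid, deviating from your value can only change a good outcome into a bad one — never the reverse.

£3093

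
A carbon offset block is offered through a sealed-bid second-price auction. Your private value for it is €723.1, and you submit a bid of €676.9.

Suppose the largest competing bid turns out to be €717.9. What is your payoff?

€0

Your bid €676.9 is below the highest competing bid €717.9, so you lose.
A losing bidder pays nothing and receives nothing: payoff = €0.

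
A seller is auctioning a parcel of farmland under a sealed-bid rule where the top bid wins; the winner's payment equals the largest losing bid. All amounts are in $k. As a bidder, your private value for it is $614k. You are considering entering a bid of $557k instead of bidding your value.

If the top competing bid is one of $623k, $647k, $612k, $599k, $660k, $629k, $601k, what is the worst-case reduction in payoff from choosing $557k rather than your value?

$623k: same outcome either way → loss $0k.
$647k: same outcome either way → loss $0k.
$612k: truthful gives $2k, deviation gives $0k → loss $2k.
$599k: truthful gives $15k, deviation gives $0k → loss $15k.
$660k: same outcome either way → loss $0k.
$629k: same outcome either way → loss $0k.
$601k: truthful gives $13k, deviation gives $0k → loss $13k.
Maximum loss: $15k.

$15k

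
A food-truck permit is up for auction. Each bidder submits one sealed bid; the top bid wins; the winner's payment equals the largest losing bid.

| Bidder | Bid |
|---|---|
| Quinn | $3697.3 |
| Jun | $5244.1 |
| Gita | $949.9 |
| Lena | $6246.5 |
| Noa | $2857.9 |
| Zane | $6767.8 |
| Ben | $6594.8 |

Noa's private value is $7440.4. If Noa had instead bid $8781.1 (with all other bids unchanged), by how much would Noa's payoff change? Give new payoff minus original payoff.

$672.6

The highest bid among the other bidders is $6767.8; Noa's bid doesn't change that.
Original bid $2857.9: Noa is not highest (top rival bid is $6767.8); payoff $0.
Alternative bid $8781.1: Noa is highest, pays the top rival bid $6767.8; payoff $7440.4 − $6767.8 = $672.6.
Change in payoff = $672.6 − ($0) = $672.6.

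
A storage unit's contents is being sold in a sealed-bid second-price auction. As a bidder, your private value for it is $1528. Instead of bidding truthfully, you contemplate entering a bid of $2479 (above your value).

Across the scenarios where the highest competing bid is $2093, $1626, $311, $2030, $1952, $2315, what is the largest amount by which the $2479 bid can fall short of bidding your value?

$2093: truthful gives $0, deviation gives −$565 → loss $565.
$1626: truthful gives $0, deviation gives −$98 → loss $98.
$311: same outcome either way → loss $0.
$2030: truthful gives $0, deviation gives −$502 → loss $502.
$1952: truthful gives $0, deviation gives −$424 → loss $424.
$2315: truthful gives $0, deviation gives −$787 → loss $787.
Maximum loss: $787.

$787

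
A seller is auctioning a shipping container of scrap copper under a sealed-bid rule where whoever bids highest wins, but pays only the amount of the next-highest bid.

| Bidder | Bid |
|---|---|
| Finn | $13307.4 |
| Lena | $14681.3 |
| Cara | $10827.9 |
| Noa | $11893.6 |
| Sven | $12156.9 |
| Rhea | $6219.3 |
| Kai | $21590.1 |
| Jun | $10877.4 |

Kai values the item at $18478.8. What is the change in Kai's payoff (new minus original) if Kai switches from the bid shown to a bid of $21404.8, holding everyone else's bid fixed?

$0

The highest bid among the other bidders is $14681.3; Kai's bid doesn't change that.
Original bid $21590.1: Kai is highest, pays the top rival bid $14681.3; payoff $18478.8 − $14681.3 = $3797.5.
Alternative bid $21404.8: Kai is highest, pays the top rival bid $14681.3; payoff $18478.8 − $14681.3 = $3797.5.
Change in payoff = $3797.5 − ($3797.5) = $0.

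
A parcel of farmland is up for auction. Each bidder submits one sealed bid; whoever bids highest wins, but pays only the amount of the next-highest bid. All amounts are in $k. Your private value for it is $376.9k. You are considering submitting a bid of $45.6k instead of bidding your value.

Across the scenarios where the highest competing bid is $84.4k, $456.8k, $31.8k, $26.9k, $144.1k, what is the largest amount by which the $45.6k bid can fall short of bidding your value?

$84.4k: truthful gives $292.5k, deviation gives $0k → loss $292.5k.
$456.8k: same outcome either way → loss $0k.
$31.8k: same outcome either way → loss $0k.
$26.9k: same outcome either way → loss $0k.
$144.1k: truthful gives $232.8k, deviation gives $0k → loss $232.8k.
Maximum loss: $292.5k.

$292.5k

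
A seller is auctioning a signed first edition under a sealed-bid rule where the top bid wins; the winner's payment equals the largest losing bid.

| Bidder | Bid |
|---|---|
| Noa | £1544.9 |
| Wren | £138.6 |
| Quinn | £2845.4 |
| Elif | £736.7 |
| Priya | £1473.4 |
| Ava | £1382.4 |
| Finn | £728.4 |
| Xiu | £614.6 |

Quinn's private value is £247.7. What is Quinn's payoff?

−£1297.2

Highest bid: Quinn at £2845.4, so Quinn wins.
Second-highest bid: Noa at £1544.9 — that is the price the winner pays.
Quinn's payoff = value − price = £247.7 − £1544.9 = −£1297.2.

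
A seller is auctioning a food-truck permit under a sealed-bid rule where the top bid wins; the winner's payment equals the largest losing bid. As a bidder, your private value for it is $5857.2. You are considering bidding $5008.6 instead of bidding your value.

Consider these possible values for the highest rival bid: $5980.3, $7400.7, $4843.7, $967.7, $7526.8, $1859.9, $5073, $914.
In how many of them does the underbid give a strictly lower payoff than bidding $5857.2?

The deviation hurts exactly when the highest competing bid lies strictly between $5008.6 and $5857.2 — underbidding then forfeits a profitable win.
$5980.3: above both → same outcome either way.
$7400.7: above both → same outcome either way.
$4843.7: below both → same outcome either way.
$967.7: below both → same outcome either way.
$7526.8: above both → same outcome either way.
$1859.9: below both → same outcome either way.
$5073: inside the interval → strictly worse (loss $784.2).
$914: below both → same outcome either way.
Count: 1.

1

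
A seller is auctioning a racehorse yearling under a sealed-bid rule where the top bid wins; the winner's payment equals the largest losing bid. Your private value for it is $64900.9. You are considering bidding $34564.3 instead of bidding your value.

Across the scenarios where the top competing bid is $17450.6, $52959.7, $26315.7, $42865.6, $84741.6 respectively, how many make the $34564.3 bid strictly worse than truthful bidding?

2

The deviation hurts exactly when the highest competing bid lies strictly between $34564.3 and $64900.9 — underbidding then forfeits a profitable win.
$17450.6: below both → same outcome either way.
$52959.7: inside the interval → strictly worse (loss $11941.2).
$26315.7: below both → same outcome either way.
$42865.6: inside the interval → strictly worse (loss $22035.3).
$84741.6: above both → same outcome either way.
Count: 2.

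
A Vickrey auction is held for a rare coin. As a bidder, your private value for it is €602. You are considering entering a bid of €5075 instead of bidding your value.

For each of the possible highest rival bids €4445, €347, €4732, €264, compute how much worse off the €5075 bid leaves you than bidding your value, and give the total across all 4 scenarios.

€7973

The deviation costs you only when the competing bid falls strictly between €602 and €5075; elsewhere both bids give the same outcome.
€4445: truthful payoff €0, deviation payoff −€3843 → loss €3843.
€347: outcomes coincide → loss €0.
€4732: truthful payoff €0, deviation payoff −€4130 → loss €4130.
€264: outcomes coincide → loss €0.
Total loss = €3843 + €4130 = €7973.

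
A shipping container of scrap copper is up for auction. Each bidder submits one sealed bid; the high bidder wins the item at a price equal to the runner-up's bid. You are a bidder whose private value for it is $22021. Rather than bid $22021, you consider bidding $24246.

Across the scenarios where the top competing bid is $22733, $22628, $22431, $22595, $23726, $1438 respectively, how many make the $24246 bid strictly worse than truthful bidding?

5

The deviation hurts exactly when the highest competing bid lies strictly between $22021 and $24246 — overbidding then wins at a price above your value.
$22733: inside the interval → strictly worse (loss $712).
$22628: inside the interval → strictly worse (loss $607).
$22431: inside the interval → strictly worse (loss $410).
$22595: inside the interval → strictly worse (loss $574).
$23726: inside the interval → strictly worse (loss $1705).
$1438: below both → same outcome either way.
Count: 5.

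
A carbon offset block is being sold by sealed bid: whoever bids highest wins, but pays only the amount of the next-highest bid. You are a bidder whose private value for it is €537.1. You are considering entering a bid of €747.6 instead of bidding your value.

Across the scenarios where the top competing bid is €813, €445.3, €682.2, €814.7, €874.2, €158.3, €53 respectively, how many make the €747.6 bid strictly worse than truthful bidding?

1

The deviation hurts exactly when the highest competing bid lies strictly between €537.1 and €747.6 — overbidding then wins at a price above your value.
€813: above both → same outcome either way.
€445.3: below both → same outcome either way.
€682.2: inside the interval → strictly worse (loss €145.1).
€814.7: above both → same outcome either way.
€874.2: above both → same outcome either way.
€158.3: below both → same outcome either way.
€53: below both → same outcome either way.
Count: 1.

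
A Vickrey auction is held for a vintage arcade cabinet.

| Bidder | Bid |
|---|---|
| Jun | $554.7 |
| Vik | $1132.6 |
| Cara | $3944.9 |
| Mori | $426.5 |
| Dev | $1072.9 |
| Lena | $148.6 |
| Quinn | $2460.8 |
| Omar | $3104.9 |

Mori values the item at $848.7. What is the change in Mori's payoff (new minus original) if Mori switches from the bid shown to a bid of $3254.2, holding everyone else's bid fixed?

$0

The highest bid among the other bidders is $3944.9; Mori's bid doesn't change that.
Original bid $426.5: Mori is not highest (top rival bid is $3944.9); payoff $0.
Alternative bid $3254.2: Mori is not highest (top rival bid is $3944.9); payoff $0.
Change in payoff = $0 − ($0) = $0.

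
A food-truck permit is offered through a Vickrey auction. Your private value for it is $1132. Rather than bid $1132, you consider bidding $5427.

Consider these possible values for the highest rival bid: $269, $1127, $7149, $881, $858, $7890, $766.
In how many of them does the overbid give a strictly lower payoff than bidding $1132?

The deviation hurts exactly when the highest competing bid lies strictly between $1132 and $5427 — overbidding then wins at a price above your value.
$269: below both → same outcome either way.
$1127: below both → same outcome either way.
$7149: above both → same outcome either way.
$881: below both → same outcome either way.
$858: below both → same outcome either way.
$7890: above both → same outcome either way.
$766: below both → same outcome either way.
Count: 0.

0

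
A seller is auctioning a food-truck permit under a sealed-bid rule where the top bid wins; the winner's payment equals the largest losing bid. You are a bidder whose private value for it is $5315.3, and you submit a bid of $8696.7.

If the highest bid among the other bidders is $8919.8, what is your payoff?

Your bid $8696.7 is below the highest competing bid $8919.8, so you lose.
A losing bidder pays nothing and receives nothing: payoff = $0.

$0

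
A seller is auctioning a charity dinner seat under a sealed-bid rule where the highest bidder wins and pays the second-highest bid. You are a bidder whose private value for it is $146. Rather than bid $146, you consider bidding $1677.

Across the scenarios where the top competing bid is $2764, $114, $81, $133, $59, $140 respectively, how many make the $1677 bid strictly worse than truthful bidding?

0

The deviation hurts exactly when the highest competing bid lies strictly between $146 and $1677 — overbidding then wins at a price above your value.
$2764: above both → same outcome either way.
$114: below both → same outcome either way.
$81: below both → same outcome either way.
$133: below both → same outcome either way.
$59: below both → same outcome either way.
$140: below both → same outcome either way.
Count: 0.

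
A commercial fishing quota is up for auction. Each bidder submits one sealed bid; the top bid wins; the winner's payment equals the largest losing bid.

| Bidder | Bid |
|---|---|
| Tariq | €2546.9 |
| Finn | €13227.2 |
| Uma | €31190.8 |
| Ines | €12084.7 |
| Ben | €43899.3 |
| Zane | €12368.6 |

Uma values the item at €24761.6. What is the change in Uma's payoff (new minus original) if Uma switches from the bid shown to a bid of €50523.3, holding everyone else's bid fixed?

The highest bid among the other bidders is €43899.3; Uma's bid doesn't change that.
Original bid €31190.8: Uma is not highest (top rival bid is €43899.3); payoff €0.
Alternative bid €50523.3: Uma is highest, pays the top rival bid €43899.3; payoff €24761.6 − €43899.3 = −€19137.7.
Change in payoff = −€19137.7 − (€0) = −€19137.7.

−€19137.7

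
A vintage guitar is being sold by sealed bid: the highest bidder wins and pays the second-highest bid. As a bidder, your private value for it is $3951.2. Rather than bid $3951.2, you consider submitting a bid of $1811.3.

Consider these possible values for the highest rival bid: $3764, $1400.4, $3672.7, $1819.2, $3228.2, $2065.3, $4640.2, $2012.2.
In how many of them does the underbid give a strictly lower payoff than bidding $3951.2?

The deviation hurts exactly when the highest competing bid lies strictly between $1811.3 and $3951.2 — underbidding then forfeits a profitable win.
$3764: inside the interval → strictly worse (loss $187.2).
$1400.4: below both → same outcome either way.
$3672.7: inside the interval → strictly worse (loss $278.5).
$1819.2: inside the interval → strictly worse (loss $2132).
$3228.2: inside the interval → strictly worse (loss $723).
$2065.3: inside the interval → strictly worse (loss $1885.9).
$4640.2: above both → same outcome either way.
$2012.2: inside the interval → strictly worse (loss $1939).
Count: 6.

6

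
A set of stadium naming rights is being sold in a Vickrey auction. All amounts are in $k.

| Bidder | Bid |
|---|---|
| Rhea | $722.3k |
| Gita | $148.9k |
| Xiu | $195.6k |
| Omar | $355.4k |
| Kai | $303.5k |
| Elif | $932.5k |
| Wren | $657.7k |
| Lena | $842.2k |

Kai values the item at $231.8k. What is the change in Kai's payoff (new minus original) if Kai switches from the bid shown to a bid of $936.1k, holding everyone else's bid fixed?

−$700.7k

The highest bid among the other bidders is $932.5k; Kai's bid doesn't change that.
Original bid $303.5k: Kai is not highest (top rival bid is $932.5k); payoff $0k.
Alternative bid $936.1k: Kai is highest, pays the top rival bid $932.5k; payoff $231.8k − $932.5k = −$700.7k.
Change in payoff = −$700.7k − ($0k) = −$700.7k.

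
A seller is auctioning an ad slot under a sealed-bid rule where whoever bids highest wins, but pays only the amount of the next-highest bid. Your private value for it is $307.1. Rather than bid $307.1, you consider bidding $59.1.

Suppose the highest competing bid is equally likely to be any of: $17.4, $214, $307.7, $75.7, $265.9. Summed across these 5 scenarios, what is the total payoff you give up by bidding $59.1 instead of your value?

The deviation costs you only when the competing bid falls strictly between $59.1 and $307.1; elsewhere both bids give the same outcome.
$17.4: outcomes coincide → loss $0.
$214: truthful payoff $93.1, deviation payoff $0 → loss $93.1.
$307.7: outcomes coincide → loss $0.
$75.7: truthful payoff $231.4, deviation payoff $0 → loss $231.4.
$265.9: truthful payoff $41.2, deviation payoff $0 → loss $41.2.
Total loss = $93.1 + $231.4 + $41.2 = $365.7.
Because the price is fixed by the runner-up's bid, deviating from your value can only change a good outcome into a bad one — never the reverse.

$365.7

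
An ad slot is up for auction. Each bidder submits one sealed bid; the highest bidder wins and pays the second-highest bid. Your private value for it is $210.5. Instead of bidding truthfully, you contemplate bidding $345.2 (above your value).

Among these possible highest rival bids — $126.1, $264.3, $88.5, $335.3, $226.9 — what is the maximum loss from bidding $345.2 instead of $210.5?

$126.1: same outcome either way → loss $0.
$264.3: truthful gives $0, deviation gives −$53.8 → loss $53.8.
$88.5: same outcome either way → loss $0.
$335.3: truthful gives $0, deviation gives −$124.8 → loss $124.8.
$226.9: truthful gives $0, deviation gives −$16.4 → loss $16.4.
Maximum loss: $124.8.

$124.8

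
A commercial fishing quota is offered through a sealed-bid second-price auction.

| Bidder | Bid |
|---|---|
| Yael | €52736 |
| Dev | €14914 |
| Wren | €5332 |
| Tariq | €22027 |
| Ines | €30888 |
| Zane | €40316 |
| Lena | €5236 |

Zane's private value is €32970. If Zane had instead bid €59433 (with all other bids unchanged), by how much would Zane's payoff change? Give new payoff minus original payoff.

The highest bid among the other bidders is €52736; Zane's bid doesn't change that.
Original bid €40316: Zane is not highest (top rival bid is €52736); payoff €0.
Alternative bid €59433: Zane is highest, pays the top rival bid €52736; payoff €32970 − €52736 = −€19766.
Change in payoff = −€19766 − (€0) = −€19766.

−€19766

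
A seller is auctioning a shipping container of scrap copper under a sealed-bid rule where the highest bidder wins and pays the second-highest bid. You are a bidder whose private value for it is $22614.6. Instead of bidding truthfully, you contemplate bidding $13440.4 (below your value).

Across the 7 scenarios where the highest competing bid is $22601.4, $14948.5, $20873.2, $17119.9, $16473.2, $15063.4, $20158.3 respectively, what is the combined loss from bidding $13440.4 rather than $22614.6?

$31064.3

The deviation costs you only when the competing bid falls strictly between $13440.4 and $22614.6; elsewhere both bids give the same outcome.
$22601.4: truthful payoff $13.2, deviation payoff $0 → loss $13.2.
$14948.5: truthful payoff $7666.1, deviation payoff $0 → loss $7666.1.
$20873.2: truthful payoff $1741.4, deviation payoff $0 → loss $1741.4.
$17119.9: truthful payoff $5494.7, deviation payoff $0 → loss $5494.7.
$16473.2: truthful payoff $6141.4, deviation payoff $0 → loss $6141.4.
$15063.4: truthful payoff $7551.2, deviation payoff $0 → loss $7551.2.
$20158.3: truthful payoff $2456.3, deviation payoff $0 → loss $2456.3.
Total loss = $13.2 + $7666.1 + $1741.4 + $5494.7 + $6141.4 + $7551.2 + $2456.3 = $31064.3.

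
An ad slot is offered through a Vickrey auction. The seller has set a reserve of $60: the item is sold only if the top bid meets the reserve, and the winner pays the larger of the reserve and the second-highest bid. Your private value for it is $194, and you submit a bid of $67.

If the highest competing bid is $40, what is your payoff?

$134

Your bid $67 is the highest and exceeds the reserve.
Price = max(second-highest bid, reserve) = max($40, $60) = $60.
Payoff = $194 − $60 = $134.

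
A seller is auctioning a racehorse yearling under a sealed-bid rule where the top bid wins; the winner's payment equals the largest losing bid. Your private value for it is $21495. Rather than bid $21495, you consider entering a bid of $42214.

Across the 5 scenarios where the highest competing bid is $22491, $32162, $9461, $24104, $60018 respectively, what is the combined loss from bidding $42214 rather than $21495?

The deviation costs you only when the competing bid falls strictly between $21495 and $42214; elsewhere both bids give the same outcome.
$22491: truthful payoff $0, deviation payoff −$996 → loss $996.
$32162: truthful payoff $0, deviation payoff −$10667 → loss $10667.
$9461: outcomes coincide → loss $0.
$24104: truthful payoff $0, deviation payoff −$2609 → loss $2609.
$60018: outcomes coincide → loss $0.
Total loss = $996 + $10667 + $2609 = $14272.

$14272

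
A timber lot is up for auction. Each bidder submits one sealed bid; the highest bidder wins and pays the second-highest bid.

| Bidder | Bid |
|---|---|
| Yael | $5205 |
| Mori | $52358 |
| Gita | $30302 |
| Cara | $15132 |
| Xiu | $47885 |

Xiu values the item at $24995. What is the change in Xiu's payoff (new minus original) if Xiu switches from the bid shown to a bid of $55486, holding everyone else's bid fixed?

The highest bid among the other bidders is $52358; Xiu's bid doesn't change that.
Original bid $47885: Xiu is not highest (top rival bid is $52358); payoff $0.
Alternative bid $55486: Xiu is highest, pays the top rival bid $52358; payoff $24995 − $52358 = −$27363.
Change in payoff = −$27363 − ($0) = −$27363.

−$27363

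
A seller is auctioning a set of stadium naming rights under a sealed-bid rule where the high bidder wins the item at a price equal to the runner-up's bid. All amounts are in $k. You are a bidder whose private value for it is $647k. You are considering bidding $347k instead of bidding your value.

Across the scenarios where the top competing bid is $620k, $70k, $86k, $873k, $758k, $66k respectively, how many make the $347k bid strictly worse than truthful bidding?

1

The deviation hurts exactly when the highest competing bid lies strictly between $347k and $647k — underbidding then forfeits a profitable win.
$620k: inside the interval → strictly worse (loss $27k).
$70k: below both → same outcome either way.
$86k: below both → same outcome either way.
$873k: above both → same outcome either way.
$758k: above both → same outcome either way.
$66k: below both → same outcome either way.
Count: 1.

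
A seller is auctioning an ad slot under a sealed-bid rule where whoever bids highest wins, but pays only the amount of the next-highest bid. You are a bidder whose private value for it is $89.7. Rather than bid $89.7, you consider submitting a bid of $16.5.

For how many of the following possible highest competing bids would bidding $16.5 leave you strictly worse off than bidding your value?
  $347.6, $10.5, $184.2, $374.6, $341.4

The deviation hurts exactly when the highest competing bid lies strictly between $16.5 and $89.7 — underbidding then forfeits a profitable win.
$347.6: above both → same outcome either way.
$10.5: below both → same outcome either way.
$184.2: above both → same outcome either way.
$374.6: above both → same outcome either way.
$341.4: above both → same outcome either way.
Count: 0.

0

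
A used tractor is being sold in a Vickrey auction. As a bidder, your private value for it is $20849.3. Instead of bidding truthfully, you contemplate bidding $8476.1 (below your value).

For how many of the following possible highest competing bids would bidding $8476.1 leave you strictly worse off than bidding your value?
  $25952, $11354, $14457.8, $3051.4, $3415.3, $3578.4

The deviation hurts exactly when the highest competing bid lies strictly between $8476.1 and $20849.3 — underbidding then forfeits a profitable win.
$25952: above both → same outcome either way.
$11354: inside the interval → strictly worse (loss $9495.3).
$14457.8: inside the interval → strictly worse (loss $6391.5).
$3051.4: below both → same outcome either way.
$3415.3: below both → same outcome either way.
$3578.4: below both → same outcome either way.
Count: 2.

2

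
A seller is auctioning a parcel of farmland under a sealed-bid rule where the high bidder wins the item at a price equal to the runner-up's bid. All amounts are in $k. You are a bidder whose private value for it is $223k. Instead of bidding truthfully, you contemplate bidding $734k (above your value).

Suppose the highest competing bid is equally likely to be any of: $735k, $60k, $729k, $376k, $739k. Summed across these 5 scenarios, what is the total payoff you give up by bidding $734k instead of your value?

$659k

The deviation costs you only when the competing bid falls strictly between $223k and $734k; elsewhere both bids give the same outcome.
$735k: outcomes coincide → loss $0k.
$60k: outcomes coincide → loss $0k.
$729k: truthful payoff $0k, deviation payoff −$506k → loss $506k.
$376k: truthful payoff $0k, deviation payoff −$153k → loss $153k.
$739k: outcomes coincide → loss $0k.
Total loss = $506k + $153k = $659k.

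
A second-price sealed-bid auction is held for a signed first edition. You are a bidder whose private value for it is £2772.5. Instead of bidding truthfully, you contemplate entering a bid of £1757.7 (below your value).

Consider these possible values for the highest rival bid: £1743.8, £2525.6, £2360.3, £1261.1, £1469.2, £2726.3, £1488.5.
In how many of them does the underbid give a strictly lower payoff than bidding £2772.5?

The deviation hurts exactly when the highest competing bid lies strictly between £1757.7 and £2772.5 — underbidding then forfeits a profitable win.
£1743.8: below both → same outcome either way.
£2525.6: inside the interval → strictly worse (loss £246.9).
£2360.3: inside the interval → strictly worse (loss £412.2).
£1261.1: below both → same outcome either way.
£1469.2: below both → same outcome either way.
£2726.3: inside the interval → strictly worse (loss £46.2).
£1488.5: below both → same outcome either way.
Count: 3.

3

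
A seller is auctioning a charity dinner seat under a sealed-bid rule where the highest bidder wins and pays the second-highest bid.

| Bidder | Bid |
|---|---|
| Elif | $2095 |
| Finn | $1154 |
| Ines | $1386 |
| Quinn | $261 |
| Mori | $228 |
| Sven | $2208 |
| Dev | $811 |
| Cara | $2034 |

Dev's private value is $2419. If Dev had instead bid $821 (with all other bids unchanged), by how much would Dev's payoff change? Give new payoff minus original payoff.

$0

The highest bid among the other bidders is $2208; Dev's bid doesn't change that.
Original bid $811: Dev is not highest (top rival bid is $2208); payoff $0.
Alternative bid $821: Dev is not highest (top rival bid is $2208); payoff $0.
Change in payoff = $0 − ($0) = $0.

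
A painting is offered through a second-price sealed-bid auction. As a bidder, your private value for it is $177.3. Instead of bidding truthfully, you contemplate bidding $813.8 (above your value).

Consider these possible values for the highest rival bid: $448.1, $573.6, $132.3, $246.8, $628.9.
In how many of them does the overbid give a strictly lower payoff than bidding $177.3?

The deviation hurts exactly when the highest competing bid lies strictly between $177.3 and $813.8 — overbidding then wins at a price above your value.
$448.1: inside the interval → strictly worse (loss $270.8).
$573.6: inside the interval → strictly worse (loss $396.3).
$132.3: below both → same outcome either way.
$246.8: inside the interval → strictly worse (loss $69.5).
$628.9: inside the interval → strictly worse (loss $451.6).
Count: 4.

4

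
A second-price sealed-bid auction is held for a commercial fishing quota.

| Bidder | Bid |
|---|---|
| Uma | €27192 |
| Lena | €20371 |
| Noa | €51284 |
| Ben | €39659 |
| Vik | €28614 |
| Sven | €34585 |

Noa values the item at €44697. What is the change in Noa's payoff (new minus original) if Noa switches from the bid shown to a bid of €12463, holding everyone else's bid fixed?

−€5038

The highest bid among the other bidders is €39659; Noa's bid doesn't change that.
Original bid €51284: Noa is highest, pays the top rival bid €39659; payoff €44697 − €39659 = €5038.
Alternative bid €12463: Noa is not highest (top rival bid is €39659); payoff €0.
Change in payoff = €0 − (€5038) = −€5038.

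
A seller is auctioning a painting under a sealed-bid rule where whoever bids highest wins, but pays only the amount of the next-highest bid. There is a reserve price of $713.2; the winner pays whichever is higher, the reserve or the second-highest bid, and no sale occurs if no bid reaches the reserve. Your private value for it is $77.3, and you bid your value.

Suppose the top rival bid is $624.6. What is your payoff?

$0

Your bid $77.3 is below the highest competing bid $624.6, so you lose. Payoff $0.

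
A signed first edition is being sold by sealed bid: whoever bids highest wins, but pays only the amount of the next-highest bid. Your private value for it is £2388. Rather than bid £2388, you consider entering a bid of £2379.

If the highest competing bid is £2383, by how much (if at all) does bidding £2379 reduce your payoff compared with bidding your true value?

£5

Bidding your value £2388: you win (since £2388 > £2383) and pay £2383. Payoff £5.
Bidding £2379: you lose. Payoff £0.
The competing bid £2383 lies between your shaded bid and your value, so underbidding forfeits an item you could have won at a profitable price.
Loss from deviating = £5 − (£0) = £5.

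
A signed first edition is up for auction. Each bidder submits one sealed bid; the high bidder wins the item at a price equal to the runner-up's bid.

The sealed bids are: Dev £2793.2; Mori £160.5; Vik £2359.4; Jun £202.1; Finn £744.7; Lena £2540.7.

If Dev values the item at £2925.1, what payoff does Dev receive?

Highest bid: Dev at £2793.2, so Dev wins.
Second-highest bid: Lena at £2540.7 — that is the price the winner pays.
Dev's payoff = value − price = £2925.1 − £2540.7 = £384.4.

£384.4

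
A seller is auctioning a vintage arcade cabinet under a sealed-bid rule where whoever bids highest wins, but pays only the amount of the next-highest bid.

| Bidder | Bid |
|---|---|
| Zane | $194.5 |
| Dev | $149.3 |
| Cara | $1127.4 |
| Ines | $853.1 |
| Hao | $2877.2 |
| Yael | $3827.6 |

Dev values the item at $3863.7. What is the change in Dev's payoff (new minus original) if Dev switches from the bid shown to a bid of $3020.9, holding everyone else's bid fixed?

The highest bid among the other bidders is $3827.6; Dev's bid doesn't change that.
Original bid $149.3: Dev is not highest (top rival bid is $3827.6); payoff $0.
Alternative bid $3020.9: Dev is not highest (top rival bid is $3827.6); payoff $0.
Change in payoff = $0 − ($0) = $0.

$0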